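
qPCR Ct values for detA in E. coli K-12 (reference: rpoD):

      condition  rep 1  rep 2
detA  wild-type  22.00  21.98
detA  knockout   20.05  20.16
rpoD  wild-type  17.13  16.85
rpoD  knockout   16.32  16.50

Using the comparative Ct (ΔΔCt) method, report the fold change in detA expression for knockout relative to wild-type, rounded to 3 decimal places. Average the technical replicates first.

2.471

Mean Ct: detA wild-type 21.990; detA knockout 20.105; rpoD wild-type 16.990; rpoD knockout 16.410
ΔCt(wild-type) = 21.990 − 16.990 = 5.000
ΔCt(knockout) = 20.105 − 16.410 = 3.695
ΔΔCt = 3.695 − 5.000 = -1.305
Fold change = 2^(−(-1.305)) = 2^1.305 = 2.4708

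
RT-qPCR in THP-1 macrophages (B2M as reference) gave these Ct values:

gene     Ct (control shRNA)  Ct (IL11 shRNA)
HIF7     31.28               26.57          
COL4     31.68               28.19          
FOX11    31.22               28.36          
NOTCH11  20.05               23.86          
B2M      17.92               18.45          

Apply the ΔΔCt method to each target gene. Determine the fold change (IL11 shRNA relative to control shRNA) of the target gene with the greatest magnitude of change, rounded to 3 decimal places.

37.792

HIF7: ΔΔCt = (26.57−18.45) − (31.28−17.92) = 8.12 − 13.36 = -5.24; fold change = 2^5.24 = 37.792
COL4: ΔΔCt = (28.19−18.45) − (31.68−17.92) = 9.74 − 13.76 = -4.02; fold change = 2^4.02 = 16.223
FOX11: ΔΔCt = (28.36−18.45) − (31.22−17.92) = 9.91 − 13.30 = -3.39; fold change = 2^3.39 = 10.483
NOTCH11: ΔΔCt = (23.86−18.45) − (20.05−17.92) = 5.41 − 2.13 = 3.28; fold change = 2^-3.28 = 0.103
HIF7 has the largest |ΔΔCt| = 5.24.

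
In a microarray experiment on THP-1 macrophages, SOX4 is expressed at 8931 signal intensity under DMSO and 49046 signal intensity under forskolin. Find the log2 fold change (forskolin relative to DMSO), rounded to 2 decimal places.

2.46

Fold change = 49046 / 8931 = 5.4917
log2(5.4917) = 2.457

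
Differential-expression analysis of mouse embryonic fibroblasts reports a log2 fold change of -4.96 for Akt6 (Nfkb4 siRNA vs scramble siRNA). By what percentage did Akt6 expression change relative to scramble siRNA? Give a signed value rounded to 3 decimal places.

-96.787%

Fold change = 2^(-4.96) = 0.0321
Percent change = (FC − 1) × 100% = (0.0321 − 1) × 100 = -96.787%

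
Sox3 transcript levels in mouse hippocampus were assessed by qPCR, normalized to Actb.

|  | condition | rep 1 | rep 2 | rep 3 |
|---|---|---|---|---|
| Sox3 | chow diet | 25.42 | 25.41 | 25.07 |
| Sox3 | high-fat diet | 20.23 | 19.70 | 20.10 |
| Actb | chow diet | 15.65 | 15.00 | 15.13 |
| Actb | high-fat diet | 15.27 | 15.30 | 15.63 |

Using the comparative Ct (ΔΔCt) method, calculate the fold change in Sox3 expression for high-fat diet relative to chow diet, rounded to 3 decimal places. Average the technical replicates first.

43.111

Mean Ct: Sox3 chow diet 25.300; Sox3 high-fat diet 20.010; Actb chow diet 15.260; Actb high-fat diet 15.400
ΔCt(chow diet) = 25.300 − 15.260 = 10.040
ΔCt(high-fat diet) = 20.010 − 15.400 = 4.610
ΔΔCt = 4.610 − 10.040 = -5.430
Fold change = 2^(−(-5.430)) = 2^5.430 = 43.1115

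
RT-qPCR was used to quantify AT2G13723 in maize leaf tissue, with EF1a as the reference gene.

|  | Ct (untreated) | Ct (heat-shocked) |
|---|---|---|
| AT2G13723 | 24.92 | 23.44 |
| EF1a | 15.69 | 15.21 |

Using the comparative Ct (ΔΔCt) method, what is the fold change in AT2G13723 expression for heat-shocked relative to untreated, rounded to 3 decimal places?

2.000

ΔCt(untreated) = 24.920 − 15.690 = 9.230
ΔCt(heat-shocked) = 23.440 − 15.210 = 8.230
ΔΔCt = 8.230 − 9.230 = -1.000
Fold change = 2^(−(-1.000)) = 2^1.000 = 2.0000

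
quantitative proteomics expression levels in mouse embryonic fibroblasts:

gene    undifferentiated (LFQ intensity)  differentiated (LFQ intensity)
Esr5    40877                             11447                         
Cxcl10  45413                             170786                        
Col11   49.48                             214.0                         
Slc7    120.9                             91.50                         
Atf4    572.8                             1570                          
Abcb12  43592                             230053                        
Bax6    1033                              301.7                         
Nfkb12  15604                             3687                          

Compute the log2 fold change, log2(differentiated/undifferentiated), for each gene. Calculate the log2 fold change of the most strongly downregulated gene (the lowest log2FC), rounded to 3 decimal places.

log2(11447/40877) = -1.836  (Esr5)
log2(170786/45413) = 1.911  (Cxcl10)
log2(214.0/49.48) = 2.113  (Col11)
log2(91.50/120.9) = -0.402  (Slc7)
log2(1570/572.8) = 1.455  (Atf4)
log2(230053/43592) = 2.400  (Abcb12)
log2(301.7/1033) = -1.776  (Bax6)
log2(3687/15604) = -2.081  (Nfkb12)
Nfkb12 is most strongly downregulated.

-2.081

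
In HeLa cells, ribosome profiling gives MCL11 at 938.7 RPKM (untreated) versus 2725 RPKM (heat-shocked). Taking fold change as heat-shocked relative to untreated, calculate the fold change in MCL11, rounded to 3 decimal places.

2.903

Fold change = 2725 / 938.7 = 2.9030
MCL11 is upregulated.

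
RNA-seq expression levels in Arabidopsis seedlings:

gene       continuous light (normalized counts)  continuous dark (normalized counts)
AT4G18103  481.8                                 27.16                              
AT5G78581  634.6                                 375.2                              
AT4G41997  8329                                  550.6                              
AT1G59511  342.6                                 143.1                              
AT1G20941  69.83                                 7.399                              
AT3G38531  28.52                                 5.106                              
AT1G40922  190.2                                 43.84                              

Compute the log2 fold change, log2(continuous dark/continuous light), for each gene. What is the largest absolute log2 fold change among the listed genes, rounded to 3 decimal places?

4.149

log2(27.16/481.8) = -4.149  (AT4G18103)
log2(375.2/634.6) = -0.758  (AT5G78581)
log2(550.6/8329) = -3.919  (AT4G41997)
log2(143.1/342.6) = -1.260  (AT1G59511)
log2(7.399/69.83) = -3.238  (AT1G20941)
log2(5.106/28.52) = -2.482  (AT3G38531)
log2(43.84/190.2) = -2.117  (AT1G40922)
The largest magnitude belongs to AT4G18103.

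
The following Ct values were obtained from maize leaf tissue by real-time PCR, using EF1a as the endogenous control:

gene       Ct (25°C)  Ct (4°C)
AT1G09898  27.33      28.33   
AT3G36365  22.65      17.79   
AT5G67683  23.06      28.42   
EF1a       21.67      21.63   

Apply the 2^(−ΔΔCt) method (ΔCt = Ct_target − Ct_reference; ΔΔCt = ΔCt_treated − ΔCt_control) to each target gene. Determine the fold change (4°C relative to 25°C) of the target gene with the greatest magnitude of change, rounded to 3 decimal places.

AT1G09898: ΔΔCt = (28.33−21.63) − (27.33−21.67) = 6.70 − 5.66 = 1.04; fold change = 2^-1.04 = 0.486
AT3G36365: ΔΔCt = (17.79−21.63) − (22.65−21.67) = -3.84 − 0.98 = -4.82; fold change = 2^4.82 = 28.246
AT5G67683: ΔΔCt = (28.42−21.63) − (23.06−21.67) = 6.79 − 1.39 = 5.40; fold change = 2^-5.40 = 0.024
AT5G67683 has the largest |ΔΔCt| = 5.40.

0.024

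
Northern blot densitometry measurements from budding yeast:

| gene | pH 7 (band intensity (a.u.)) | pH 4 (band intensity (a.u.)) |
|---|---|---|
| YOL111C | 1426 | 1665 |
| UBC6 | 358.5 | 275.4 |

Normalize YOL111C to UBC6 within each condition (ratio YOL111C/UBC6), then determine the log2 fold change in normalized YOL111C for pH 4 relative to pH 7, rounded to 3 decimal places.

YOL111C/UBC6 (pH 7) = 1426 / 358.5 = 3.9777
YOL111C/UBC6 (pH 4) = 1665 / 275.4 = 6.0458
Fold change = 6.0458 / 3.9777 = 1.5199
log2(1.5199) = 0.6040

0.604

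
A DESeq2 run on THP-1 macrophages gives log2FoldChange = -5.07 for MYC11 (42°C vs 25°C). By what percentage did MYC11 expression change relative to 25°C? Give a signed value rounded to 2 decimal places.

-97.02%

Fold change = 2^(-5.07) = 0.0298
Percent change = (FC − 1) × 100% = (0.0298 − 1) × 100 = -97.02%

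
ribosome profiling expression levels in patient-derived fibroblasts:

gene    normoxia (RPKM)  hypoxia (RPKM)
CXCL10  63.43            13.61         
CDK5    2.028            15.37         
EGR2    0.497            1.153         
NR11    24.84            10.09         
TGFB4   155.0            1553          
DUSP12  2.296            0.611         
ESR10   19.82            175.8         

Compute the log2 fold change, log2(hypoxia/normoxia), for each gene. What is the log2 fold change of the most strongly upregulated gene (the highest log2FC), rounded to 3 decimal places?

3.325

log2(13.61/63.43) = -2.220  (CXCL10)
log2(15.37/2.028) = 2.922  (CDK5)
log2(1.153/0.497) = 1.214  (EGR2)
log2(10.09/24.84) = -1.300  (NR11)
log2(1553/155.0) = 3.325  (TGFB4)
log2(0.611/2.296) = -1.910  (DUSP12)
log2(175.8/19.82) = 3.149  (ESR10)
TGFB4 is most strongly upregulated.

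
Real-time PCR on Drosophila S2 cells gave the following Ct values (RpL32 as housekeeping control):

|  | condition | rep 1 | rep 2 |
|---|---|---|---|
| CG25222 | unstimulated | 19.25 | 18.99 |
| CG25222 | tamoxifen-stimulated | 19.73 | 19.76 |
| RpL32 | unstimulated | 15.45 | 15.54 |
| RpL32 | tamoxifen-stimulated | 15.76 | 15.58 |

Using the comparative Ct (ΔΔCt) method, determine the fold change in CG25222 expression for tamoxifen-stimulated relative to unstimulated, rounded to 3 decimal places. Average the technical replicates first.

0.732

Mean Ct: CG25222 unstimulated 19.120; CG25222 tamoxifen-stimulated 19.745; RpL32 unstimulated 15.495; RpL32 tamoxifen-stimulated 15.670
ΔCt(unstimulated) = 19.120 − 15.495 = 3.625
ΔCt(tamoxifen-stimulated) = 19.745 − 15.670 = 4.075
ΔΔCt = 4.075 − 3.625 = 0.450
Fold change = 2^(−0.450) = 0.7320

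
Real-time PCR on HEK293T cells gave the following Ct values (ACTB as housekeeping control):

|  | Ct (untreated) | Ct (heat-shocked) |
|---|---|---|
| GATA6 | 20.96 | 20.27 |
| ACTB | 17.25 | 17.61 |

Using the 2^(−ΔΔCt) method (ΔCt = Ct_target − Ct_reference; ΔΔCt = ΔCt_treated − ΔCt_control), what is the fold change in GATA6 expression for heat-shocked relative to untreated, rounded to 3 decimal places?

2.071

ΔCt(untreated) = 20.960 − 17.250 = 3.710
ΔCt(heat-shocked) = 20.270 − 17.610 = 2.660
ΔΔCt = 2.660 − 3.710 = -1.050
Fold change = 2^(−(-1.050)) = 2^1.050 = 2.0705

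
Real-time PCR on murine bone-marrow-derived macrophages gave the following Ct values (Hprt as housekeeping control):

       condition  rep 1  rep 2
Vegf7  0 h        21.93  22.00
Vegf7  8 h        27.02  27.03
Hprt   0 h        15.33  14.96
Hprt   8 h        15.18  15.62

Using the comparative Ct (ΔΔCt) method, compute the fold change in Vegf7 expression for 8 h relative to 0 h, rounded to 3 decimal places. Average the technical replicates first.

Mean Ct: Vegf7 0 h 21.965; Vegf7 8 h 27.025; Hprt 0 h 15.145; Hprt 8 h 15.400
ΔCt(0 h) = 21.965 − 15.145 = 6.820
ΔCt(8 h) = 27.025 − 15.400 = 11.625
ΔΔCt = 11.625 − 6.820 = 4.805
Fold change = 2^(−4.805) = 0.0358

0.036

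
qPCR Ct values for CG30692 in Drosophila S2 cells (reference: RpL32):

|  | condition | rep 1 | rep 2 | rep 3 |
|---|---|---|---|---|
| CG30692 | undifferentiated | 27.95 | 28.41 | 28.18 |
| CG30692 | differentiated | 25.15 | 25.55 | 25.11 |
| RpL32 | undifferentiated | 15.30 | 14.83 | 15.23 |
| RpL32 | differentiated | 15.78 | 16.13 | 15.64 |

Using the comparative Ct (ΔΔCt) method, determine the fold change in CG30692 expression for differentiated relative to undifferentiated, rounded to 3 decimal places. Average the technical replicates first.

Mean Ct: CG30692 undifferentiated 28.180; CG30692 differentiated 25.270; RpL32 undifferentiated 15.120; RpL32 differentiated 15.850
ΔCt(undifferentiated) = 28.180 − 15.120 = 13.060
ΔCt(differentiated) = 25.270 − 15.850 = 9.420
ΔΔCt = 9.420 − 13.060 = -3.640
Fold change = 2^(−(-3.640)) = 2^3.640 = 12.4666

12.467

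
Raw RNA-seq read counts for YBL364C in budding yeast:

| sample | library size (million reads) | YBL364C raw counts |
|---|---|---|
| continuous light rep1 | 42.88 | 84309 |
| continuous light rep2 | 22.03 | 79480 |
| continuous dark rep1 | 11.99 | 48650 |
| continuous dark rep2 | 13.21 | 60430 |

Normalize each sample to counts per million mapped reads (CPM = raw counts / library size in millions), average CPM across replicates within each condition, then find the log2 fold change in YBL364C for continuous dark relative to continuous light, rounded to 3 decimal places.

CPM(continuous light rep1) = 84309 / 42.88 = 1966.1614
CPM(continuous light rep2) = 79480 / 22.03 = 3607.8075
CPM(continuous dark rep1) = 48650 / 11.99 = 4057.5480
CPM(continuous dark rep2) = 60430 / 13.21 = 4574.5647
mean CPM(continuous light) = 2786.9845; mean CPM(continuous dark) = 4316.0563
Fold change = 4316.0563 / 2786.9845 = 1.54865
log2(1.54865) = 0.6310

0.631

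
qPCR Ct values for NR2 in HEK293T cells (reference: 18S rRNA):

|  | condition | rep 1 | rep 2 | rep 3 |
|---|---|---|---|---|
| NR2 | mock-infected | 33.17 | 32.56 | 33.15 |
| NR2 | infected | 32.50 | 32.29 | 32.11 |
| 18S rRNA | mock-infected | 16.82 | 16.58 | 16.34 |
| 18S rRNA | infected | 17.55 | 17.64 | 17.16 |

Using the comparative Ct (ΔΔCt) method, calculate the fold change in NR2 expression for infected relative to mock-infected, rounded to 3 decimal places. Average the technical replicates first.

2.888

Mean Ct: NR2 mock-infected 32.960; NR2 infected 32.300; 18S rRNA mock-infected 16.580; 18S rRNA infected 17.450
ΔCt(mock-infected) = 32.960 − 16.580 = 16.380
ΔCt(infected) = 32.300 − 17.450 = 14.850
ΔΔCt = 14.850 − 16.380 = -1.530
Fold change = 2^(−(-1.530)) = 2^1.530 = 2.8879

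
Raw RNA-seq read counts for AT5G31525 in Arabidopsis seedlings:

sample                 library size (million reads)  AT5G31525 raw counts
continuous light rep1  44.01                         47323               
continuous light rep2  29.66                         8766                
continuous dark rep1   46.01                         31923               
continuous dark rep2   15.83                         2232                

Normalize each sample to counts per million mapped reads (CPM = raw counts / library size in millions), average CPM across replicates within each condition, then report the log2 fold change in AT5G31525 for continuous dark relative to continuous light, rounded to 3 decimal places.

-0.716

CPM(continuous light rep1) = 47323 / 44.01 = 1075.2783
CPM(continuous light rep2) = 8766 / 29.66 = 295.5496
CPM(continuous dark rep1) = 31923 / 46.01 = 693.8274
CPM(continuous dark rep2) = 2232 / 15.83 = 140.9981
mean CPM(continuous light) = 685.4140; mean CPM(continuous dark) = 417.4128
Fold change = 417.4128 / 685.4140 = 0.60899
log2(0.60899) = -0.7155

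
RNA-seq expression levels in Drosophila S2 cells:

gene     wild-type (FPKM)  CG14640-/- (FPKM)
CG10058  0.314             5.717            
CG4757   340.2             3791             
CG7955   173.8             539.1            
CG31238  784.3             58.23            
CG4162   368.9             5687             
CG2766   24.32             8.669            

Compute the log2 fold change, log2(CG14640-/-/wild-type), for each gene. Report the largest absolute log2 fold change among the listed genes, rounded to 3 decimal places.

4.186

log2(5.717/0.314) = 4.186  (CG10058)
log2(3791/340.2) = 3.478  (CG4757)
log2(539.1/173.8) = 1.633  (CG7955)
log2(58.23/784.3) = -3.752  (CG31238)
log2(5687/368.9) = 3.946  (CG4162)
log2(8.669/24.32) = -1.488  (CG2766)
The largest magnitude belongs to CG10058.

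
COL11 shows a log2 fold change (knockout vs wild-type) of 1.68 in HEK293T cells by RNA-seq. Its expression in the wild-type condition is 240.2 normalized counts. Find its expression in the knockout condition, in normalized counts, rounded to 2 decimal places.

769.67

Fold change = 2^(1.68) = 3.2043
knockout expression = 240.2 × 3.2043 = 769.67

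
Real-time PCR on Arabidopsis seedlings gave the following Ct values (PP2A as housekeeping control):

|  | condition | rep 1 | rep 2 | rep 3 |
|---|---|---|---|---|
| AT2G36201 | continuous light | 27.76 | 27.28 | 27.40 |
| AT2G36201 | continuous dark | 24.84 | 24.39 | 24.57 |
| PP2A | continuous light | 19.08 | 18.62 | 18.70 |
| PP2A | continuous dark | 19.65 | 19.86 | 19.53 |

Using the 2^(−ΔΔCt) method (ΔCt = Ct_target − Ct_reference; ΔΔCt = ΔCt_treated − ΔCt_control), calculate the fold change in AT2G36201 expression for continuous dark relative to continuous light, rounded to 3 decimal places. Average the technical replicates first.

Mean Ct: AT2G36201 continuous light 27.480; AT2G36201 continuous dark 24.600; PP2A continuous light 18.800; PP2A continuous dark 19.680
ΔCt(continuous light) = 27.480 − 18.800 = 8.680
ΔCt(continuous dark) = 24.600 − 19.680 = 4.920
ΔΔCt = 4.920 − 8.680 = -3.760
Fold change = 2^(−(-3.760)) = 2^3.760 = 13.5479

13.548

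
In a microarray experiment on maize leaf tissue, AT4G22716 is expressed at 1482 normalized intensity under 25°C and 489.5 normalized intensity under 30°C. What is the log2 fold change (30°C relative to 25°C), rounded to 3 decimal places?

Fold change = 489.5 / 1482 = 0.3303
log2(0.3303) = -1.5982

-1.598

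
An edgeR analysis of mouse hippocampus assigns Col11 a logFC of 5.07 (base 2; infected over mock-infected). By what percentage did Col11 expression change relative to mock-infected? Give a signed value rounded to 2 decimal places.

Fold change = 2^(5.07) = 33.5909
Percent change = (FC − 1) × 100% = (33.5909 − 1) × 100 = 3259.09%

3259.09%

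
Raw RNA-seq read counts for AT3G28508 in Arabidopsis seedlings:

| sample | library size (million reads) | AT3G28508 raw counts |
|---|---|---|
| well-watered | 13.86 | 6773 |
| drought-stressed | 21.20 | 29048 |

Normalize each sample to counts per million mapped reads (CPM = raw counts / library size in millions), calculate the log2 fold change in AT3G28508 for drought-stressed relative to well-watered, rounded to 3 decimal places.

CPM(well-watered) = 6773 / 13.86 = 488.6724
CPM(drought-stressed) = 29048 / 21.20 = 1370.1887
Fold change = 1370.1887 / 488.6724 = 2.80390
log2(2.80390) = 1.4874

1.487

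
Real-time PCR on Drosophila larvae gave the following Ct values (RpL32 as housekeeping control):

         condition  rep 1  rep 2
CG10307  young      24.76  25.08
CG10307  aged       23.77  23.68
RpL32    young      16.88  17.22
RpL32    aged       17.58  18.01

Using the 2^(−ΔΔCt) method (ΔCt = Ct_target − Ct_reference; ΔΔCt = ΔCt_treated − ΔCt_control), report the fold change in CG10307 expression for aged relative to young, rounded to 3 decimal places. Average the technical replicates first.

3.837

Mean Ct: CG10307 young 24.920; CG10307 aged 23.725; RpL32 young 17.050; RpL32 aged 17.795
ΔCt(young) = 24.920 − 17.050 = 7.870
ΔCt(aged) = 23.725 − 17.795 = 5.930
ΔΔCt = 5.930 − 7.870 = -1.940
Fold change = 2^(−(-1.940)) = 2^1.940 = 3.8371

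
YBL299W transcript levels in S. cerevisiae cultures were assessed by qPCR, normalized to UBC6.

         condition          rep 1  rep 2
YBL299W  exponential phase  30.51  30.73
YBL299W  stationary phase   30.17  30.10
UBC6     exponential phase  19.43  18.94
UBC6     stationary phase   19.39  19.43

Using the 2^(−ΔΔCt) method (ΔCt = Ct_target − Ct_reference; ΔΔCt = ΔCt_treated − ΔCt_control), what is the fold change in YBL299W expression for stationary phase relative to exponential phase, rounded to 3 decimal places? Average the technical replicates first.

Mean Ct: YBL299W exponential phase 30.620; YBL299W stationary phase 30.135; UBC6 exponential phase 19.185; UBC6 stationary phase 19.410
ΔCt(exponential phase) = 30.620 − 19.185 = 11.435
ΔCt(stationary phase) = 30.135 − 19.410 = 10.725
ΔΔCt = 10.725 − 11.435 = -0.710
Fold change = 2^(−(-0.710)) = 2^0.710 = 1.6358

1.636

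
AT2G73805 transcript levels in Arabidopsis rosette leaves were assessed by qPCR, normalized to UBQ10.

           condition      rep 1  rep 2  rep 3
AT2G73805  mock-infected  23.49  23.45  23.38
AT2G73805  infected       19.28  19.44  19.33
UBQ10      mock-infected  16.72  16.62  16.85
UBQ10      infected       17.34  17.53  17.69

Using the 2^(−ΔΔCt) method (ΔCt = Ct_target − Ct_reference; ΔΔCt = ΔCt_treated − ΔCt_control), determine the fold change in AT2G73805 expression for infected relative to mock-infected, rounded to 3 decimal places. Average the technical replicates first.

Mean Ct: AT2G73805 mock-infected 23.440; AT2G73805 infected 19.350; UBQ10 mock-infected 16.730; UBQ10 infected 17.520
ΔCt(mock-infected) = 23.440 − 16.730 = 6.710
ΔCt(infected) = 19.350 − 17.520 = 1.830
ΔΔCt = 1.830 − 6.710 = -4.880
Fold change = 2^(−(-4.880)) = 2^4.880 = 29.4460

29.446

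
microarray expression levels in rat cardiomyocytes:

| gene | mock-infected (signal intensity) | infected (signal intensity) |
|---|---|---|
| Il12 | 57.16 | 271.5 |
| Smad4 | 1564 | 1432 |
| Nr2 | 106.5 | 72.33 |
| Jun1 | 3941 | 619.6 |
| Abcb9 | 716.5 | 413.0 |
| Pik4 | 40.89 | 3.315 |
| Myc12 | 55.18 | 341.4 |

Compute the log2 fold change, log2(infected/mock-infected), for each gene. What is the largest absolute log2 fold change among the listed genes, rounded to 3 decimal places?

3.625

log2(271.5/57.16) = 2.248  (Il12)
log2(1432/1564) = -0.127  (Smad4)
log2(72.33/106.5) = -0.558  (Nr2)
log2(619.6/3941) = -2.669  (Jun1)
log2(413.0/716.5) = -0.795  (Abcb9)
log2(3.315/40.89) = -3.625  (Pik4)
log2(341.4/55.18) = 2.629  (Myc12)
The largest magnitude belongs to Pik4.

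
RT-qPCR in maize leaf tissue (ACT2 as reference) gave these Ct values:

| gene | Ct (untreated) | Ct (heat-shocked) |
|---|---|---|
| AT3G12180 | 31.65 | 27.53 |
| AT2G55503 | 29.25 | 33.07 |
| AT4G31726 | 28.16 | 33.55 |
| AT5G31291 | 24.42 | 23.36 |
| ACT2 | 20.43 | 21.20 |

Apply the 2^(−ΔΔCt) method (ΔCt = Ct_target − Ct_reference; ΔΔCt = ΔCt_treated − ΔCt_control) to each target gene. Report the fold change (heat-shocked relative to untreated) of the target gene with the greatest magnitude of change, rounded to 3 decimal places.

AT3G12180: ΔΔCt = (27.53−21.20) − (31.65−20.43) = 6.33 − 11.22 = -4.89; fold change = 2^4.89 = 29.651
AT2G55503: ΔΔCt = (33.07−21.20) − (29.25−20.43) = 11.87 − 8.82 = 3.05; fold change = 2^-3.05 = 0.121
AT4G31726: ΔΔCt = (33.55−21.20) − (28.16−20.43) = 12.35 − 7.73 = 4.62; fold change = 2^-4.62 = 0.041
AT5G31291: ΔΔCt = (23.36−21.20) − (24.42−20.43) = 2.16 − 3.99 = -1.83; fold change = 2^1.83 = 3.555
AT3G12180 has the largest |ΔΔCt| = 4.89.

29.651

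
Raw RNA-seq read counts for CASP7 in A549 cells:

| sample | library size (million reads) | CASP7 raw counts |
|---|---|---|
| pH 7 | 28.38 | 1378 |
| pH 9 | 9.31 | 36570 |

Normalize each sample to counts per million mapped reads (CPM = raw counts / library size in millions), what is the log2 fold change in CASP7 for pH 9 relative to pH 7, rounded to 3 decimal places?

6.338

CPM(pH 7) = 1378 / 28.38 = 48.5553
CPM(pH 9) = 36570 / 9.31 = 3928.0344
Fold change = 3928.0344 / 48.5553 = 80.89812
log2(80.89812) = 6.3380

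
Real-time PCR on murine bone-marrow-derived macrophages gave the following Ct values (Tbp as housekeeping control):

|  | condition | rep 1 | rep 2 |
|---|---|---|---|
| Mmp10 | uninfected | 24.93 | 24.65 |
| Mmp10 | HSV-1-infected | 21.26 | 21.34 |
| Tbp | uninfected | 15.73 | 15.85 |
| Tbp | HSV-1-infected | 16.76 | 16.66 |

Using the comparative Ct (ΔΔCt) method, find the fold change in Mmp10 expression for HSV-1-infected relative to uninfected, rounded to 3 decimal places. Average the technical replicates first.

21.259

Mean Ct: Mmp10 uninfected 24.790; Mmp10 HSV-1-infected 21.300; Tbp uninfected 15.790; Tbp HSV-1-infected 16.710
ΔCt(uninfected) = 24.790 − 15.790 = 9.000
ΔCt(HSV-1-infected) = 21.300 − 16.710 = 4.590
ΔΔCt = 4.590 − 9.000 = -4.410
Fold change = 2^(−(-4.410)) = 2^4.410 = 21.2590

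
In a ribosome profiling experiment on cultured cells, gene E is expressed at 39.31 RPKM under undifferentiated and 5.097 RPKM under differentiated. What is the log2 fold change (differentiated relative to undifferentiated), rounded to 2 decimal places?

Fold change = 5.097 / 39.31 = 0.1297
log2(0.1297) = -2.947

-2.95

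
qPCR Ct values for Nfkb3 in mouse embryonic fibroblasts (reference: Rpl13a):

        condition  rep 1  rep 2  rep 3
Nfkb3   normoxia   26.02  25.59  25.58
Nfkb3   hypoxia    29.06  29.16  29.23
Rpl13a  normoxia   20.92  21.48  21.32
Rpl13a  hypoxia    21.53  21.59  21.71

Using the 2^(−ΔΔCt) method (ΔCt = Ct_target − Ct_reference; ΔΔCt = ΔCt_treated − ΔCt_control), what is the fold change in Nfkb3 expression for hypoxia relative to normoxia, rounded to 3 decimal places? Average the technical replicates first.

0.121

Mean Ct: Nfkb3 normoxia 25.730; Nfkb3 hypoxia 29.150; Rpl13a normoxia 21.240; Rpl13a hypoxia 21.610
ΔCt(normoxia) = 25.730 − 21.240 = 4.490
ΔCt(hypoxia) = 29.150 − 21.610 = 7.540
ΔΔCt = 7.540 − 4.490 = 3.050
Fold change = 2^(−3.050) = 0.1207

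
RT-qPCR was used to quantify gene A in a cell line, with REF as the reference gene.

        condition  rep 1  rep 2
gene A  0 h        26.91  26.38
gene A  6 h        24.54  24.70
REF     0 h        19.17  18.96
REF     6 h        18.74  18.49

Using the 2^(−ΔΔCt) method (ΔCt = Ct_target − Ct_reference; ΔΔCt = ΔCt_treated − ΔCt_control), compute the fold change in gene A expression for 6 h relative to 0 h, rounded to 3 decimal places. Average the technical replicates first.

Mean Ct: gene A 0 h 26.645; gene A 6 h 24.620; REF 0 h 19.065; REF 6 h 18.615
ΔCt(0 h) = 26.645 − 19.065 = 7.580
ΔCt(6 h) = 24.620 − 18.615 = 6.005
ΔΔCt = 6.005 − 7.580 = -1.575
Fold change = 2^(−(-1.575)) = 2^1.575 = 2.9794

2.979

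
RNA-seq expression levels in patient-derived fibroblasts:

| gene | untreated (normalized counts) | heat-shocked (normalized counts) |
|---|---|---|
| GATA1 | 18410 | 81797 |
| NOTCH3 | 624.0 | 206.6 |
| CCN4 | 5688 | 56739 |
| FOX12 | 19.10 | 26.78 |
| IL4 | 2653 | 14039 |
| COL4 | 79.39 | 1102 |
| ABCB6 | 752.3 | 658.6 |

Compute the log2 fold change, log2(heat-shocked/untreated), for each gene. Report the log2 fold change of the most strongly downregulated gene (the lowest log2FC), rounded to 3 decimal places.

log2(81797/18410) = 2.152  (GATA1)
log2(206.6/624.0) = -1.595  (NOTCH3)
log2(56739/5688) = 3.318  (CCN4)
log2(26.78/19.10) = 0.488  (FOX12)
log2(14039/2653) = 2.404  (IL4)
log2(1102/79.39) = 3.795  (COL4)
log2(658.6/752.3) = -0.192  (ABCB6)
NOTCH3 is most strongly downregulated.

-1.595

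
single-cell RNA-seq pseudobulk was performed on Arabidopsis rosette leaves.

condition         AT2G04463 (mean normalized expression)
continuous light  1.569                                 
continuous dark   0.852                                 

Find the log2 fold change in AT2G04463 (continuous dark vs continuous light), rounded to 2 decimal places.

Fold change = 0.852 / 1.569 = 0.5430
log2(0.5430) = -0.881

-0.88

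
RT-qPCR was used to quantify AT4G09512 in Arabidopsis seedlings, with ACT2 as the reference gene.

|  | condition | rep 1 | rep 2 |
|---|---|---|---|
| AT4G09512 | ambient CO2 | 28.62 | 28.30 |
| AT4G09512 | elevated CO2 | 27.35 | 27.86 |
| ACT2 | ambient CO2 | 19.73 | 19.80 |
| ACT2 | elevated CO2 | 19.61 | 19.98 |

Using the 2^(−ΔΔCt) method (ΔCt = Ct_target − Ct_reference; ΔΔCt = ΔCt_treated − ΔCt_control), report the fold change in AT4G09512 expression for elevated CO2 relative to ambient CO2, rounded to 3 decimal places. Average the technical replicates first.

1.847

Mean Ct: AT4G09512 ambient CO2 28.460; AT4G09512 elevated CO2 27.605; ACT2 ambient CO2 19.765; ACT2 elevated CO2 19.795
ΔCt(ambient CO2) = 28.460 − 19.765 = 8.695
ΔCt(elevated CO2) = 27.605 − 19.795 = 7.810
ΔΔCt = 7.810 − 8.695 = -0.885
Fold change = 2^(−(-0.885)) = 2^0.885 = 1.8468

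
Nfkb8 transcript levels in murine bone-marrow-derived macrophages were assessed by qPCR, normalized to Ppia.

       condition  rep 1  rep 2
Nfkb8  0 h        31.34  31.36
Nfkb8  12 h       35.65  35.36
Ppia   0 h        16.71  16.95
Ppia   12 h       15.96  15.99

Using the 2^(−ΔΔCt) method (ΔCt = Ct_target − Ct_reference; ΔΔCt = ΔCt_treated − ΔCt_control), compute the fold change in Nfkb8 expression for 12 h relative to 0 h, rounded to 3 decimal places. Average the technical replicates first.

Mean Ct: Nfkb8 0 h 31.350; Nfkb8 12 h 35.505; Ppia 0 h 16.830; Ppia 12 h 15.975
ΔCt(0 h) = 31.350 − 16.830 = 14.520
ΔCt(12 h) = 35.505 − 15.975 = 19.530
ΔΔCt = 19.530 − 14.520 = 5.010
Fold change = 2^(−5.010) = 0.0310

0.031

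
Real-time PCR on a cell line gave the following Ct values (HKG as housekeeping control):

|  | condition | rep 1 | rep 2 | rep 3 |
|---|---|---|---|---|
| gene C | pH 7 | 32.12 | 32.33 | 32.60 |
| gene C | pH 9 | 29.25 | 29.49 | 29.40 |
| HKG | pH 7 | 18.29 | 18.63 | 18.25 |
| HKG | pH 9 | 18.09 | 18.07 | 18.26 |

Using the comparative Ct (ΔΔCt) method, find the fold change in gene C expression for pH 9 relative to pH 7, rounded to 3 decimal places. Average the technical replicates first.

6.589

Mean Ct: gene C pH 7 32.350; gene C pH 9 29.380; HKG pH 7 18.390; HKG pH 9 18.140
ΔCt(pH 7) = 32.350 − 18.390 = 13.960
ΔCt(pH 9) = 29.380 − 18.140 = 11.240
ΔΔCt = 11.240 − 13.960 = -2.720
Fold change = 2^(−(-2.720)) = 2^2.720 = 6.5887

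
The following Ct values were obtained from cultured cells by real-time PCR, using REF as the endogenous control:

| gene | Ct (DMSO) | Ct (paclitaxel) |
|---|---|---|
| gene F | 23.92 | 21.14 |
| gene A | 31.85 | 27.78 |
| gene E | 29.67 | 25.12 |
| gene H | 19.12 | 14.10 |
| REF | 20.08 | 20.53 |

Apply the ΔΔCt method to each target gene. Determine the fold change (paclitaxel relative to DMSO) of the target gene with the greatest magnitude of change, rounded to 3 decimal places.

44.324

gene F: ΔΔCt = (21.14−20.53) − (23.92−20.08) = 0.61 − 3.84 = -3.23; fold change = 2^3.23 = 9.383
gene A: ΔΔCt = (27.78−20.53) − (31.85−20.08) = 7.25 − 11.77 = -4.52; fold change = 2^4.52 = 22.943
gene E: ΔΔCt = (25.12−20.53) − (29.67−20.08) = 4.59 − 9.59 = -5.00; fold change = 2^5.00 = 32.000
gene H: ΔΔCt = (14.10−20.53) − (19.12−20.08) = -6.43 − (-0.96) = -5.47; fold change = 2^5.47 = 44.324
gene H has the largest |ΔΔCt| = 5.47.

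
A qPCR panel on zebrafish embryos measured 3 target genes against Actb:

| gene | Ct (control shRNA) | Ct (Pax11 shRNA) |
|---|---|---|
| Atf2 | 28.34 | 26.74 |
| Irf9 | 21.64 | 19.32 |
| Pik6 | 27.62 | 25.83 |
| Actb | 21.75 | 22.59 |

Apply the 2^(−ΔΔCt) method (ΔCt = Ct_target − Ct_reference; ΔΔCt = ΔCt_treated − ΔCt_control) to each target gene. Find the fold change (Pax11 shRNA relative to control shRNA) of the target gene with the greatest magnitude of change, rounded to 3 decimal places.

Atf2: ΔΔCt = (26.74−22.59) − (28.34−21.75) = 4.15 − 6.59 = -2.44; fold change = 2^2.44 = 5.426
Irf9: ΔΔCt = (19.32−22.59) − (21.64−21.75) = -3.27 − (-0.11) = -3.16; fold change = 2^3.16 = 8.938
Pik6: ΔΔCt = (25.83−22.59) − (27.62−21.75) = 3.24 − 5.87 = -2.63; fold change = 2^2.63 = 6.190
Irf9 has the largest |ΔΔCt| = 3.16.

8.938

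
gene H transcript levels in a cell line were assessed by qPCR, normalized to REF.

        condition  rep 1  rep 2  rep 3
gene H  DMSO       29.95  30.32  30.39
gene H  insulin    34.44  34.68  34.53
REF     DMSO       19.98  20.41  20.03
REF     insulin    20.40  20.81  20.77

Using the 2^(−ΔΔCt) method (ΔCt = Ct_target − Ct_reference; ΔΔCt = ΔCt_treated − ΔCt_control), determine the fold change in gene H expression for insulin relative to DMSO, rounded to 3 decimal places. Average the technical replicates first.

0.071

Mean Ct: gene H DMSO 30.220; gene H insulin 34.550; REF DMSO 20.140; REF insulin 20.660
ΔCt(DMSO) = 30.220 − 20.140 = 10.080
ΔCt(insulin) = 34.550 − 20.660 = 13.890
ΔΔCt = 13.890 − 10.080 = 3.810
Fold change = 2^(−3.810) = 0.0713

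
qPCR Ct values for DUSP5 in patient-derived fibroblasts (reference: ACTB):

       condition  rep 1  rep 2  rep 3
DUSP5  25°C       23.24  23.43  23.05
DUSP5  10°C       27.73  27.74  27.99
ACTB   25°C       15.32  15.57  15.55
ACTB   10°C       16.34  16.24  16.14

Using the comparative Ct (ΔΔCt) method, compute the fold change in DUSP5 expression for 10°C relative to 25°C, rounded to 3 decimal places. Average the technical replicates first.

Mean Ct: DUSP5 25°C 23.240; DUSP5 10°C 27.820; ACTB 25°C 15.480; ACTB 10°C 16.240
ΔCt(25°C) = 23.240 − 15.480 = 7.760
ΔCt(10°C) = 27.820 − 16.240 = 11.580
ΔΔCt = 11.580 − 7.760 = 3.820
Fold change = 2^(−3.820) = 0.0708

0.071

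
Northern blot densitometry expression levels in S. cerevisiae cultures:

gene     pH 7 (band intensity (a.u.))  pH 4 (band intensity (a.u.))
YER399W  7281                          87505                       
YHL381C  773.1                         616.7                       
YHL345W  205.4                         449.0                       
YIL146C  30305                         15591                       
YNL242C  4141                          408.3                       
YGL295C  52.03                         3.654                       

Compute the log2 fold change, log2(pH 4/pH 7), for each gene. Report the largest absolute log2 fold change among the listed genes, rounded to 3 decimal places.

3.832

log2(87505/7281) = 3.587  (YER399W)
log2(616.7/773.1) = -0.326  (YHL381C)
log2(449.0/205.4) = 1.128  (YHL345W)
log2(15591/30305) = -0.959  (YIL146C)
log2(408.3/4141) = -3.342  (YNL242C)
log2(3.654/52.03) = -3.832  (YGL295C)
The largest magnitude belongs to YGL295C.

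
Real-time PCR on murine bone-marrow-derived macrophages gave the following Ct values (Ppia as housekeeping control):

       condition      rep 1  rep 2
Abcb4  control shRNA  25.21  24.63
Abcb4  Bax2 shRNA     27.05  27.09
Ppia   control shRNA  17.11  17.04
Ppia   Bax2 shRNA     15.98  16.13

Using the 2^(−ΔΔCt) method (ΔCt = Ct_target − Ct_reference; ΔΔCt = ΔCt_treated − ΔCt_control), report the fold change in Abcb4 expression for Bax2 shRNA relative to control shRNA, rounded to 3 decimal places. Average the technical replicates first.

Mean Ct: Abcb4 control shRNA 24.920; Abcb4 Bax2 shRNA 27.070; Ppia control shRNA 17.075; Ppia Bax2 shRNA 16.055
ΔCt(control shRNA) = 24.920 − 17.075 = 7.845
ΔCt(Bax2 shRNA) = 27.070 − 16.055 = 11.015
ΔΔCt = 11.015 − 7.845 = 3.170
Fold change = 2^(−3.170) = 0.1111

0.111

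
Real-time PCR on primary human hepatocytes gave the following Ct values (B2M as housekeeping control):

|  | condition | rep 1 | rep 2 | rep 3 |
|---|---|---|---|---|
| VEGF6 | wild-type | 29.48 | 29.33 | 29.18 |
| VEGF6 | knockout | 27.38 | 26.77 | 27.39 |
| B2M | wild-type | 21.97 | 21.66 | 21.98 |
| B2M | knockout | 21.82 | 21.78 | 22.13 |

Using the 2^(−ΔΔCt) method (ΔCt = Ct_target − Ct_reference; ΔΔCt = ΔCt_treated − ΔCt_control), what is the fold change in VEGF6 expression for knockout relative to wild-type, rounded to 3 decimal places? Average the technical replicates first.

Mean Ct: VEGF6 wild-type 29.330; VEGF6 knockout 27.180; B2M wild-type 21.870; B2M knockout 21.910
ΔCt(wild-type) = 29.330 − 21.870 = 7.460
ΔCt(knockout) = 27.180 − 21.910 = 5.270
ΔΔCt = 5.270 − 7.460 = -2.190
Fold change = 2^(−(-2.190)) = 2^2.190 = 4.5631

4.563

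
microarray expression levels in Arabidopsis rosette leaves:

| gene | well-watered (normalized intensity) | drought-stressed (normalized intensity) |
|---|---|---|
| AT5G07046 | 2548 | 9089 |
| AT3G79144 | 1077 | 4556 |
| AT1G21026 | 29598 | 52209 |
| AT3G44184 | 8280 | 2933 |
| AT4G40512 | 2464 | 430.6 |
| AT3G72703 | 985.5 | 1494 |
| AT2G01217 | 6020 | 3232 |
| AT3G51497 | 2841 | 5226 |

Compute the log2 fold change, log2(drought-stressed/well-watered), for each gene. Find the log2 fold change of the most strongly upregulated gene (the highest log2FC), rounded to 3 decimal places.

log2(9089/2548) = 1.835  (AT5G07046)
log2(4556/1077) = 2.081  (AT3G79144)
log2(52209/29598) = 0.819  (AT1G21026)
log2(2933/8280) = -1.497  (AT3G44184)
log2(430.6/2464) = -2.517  (AT4G40512)
log2(1494/985.5) = 0.600  (AT3G72703)
log2(3232/6020) = -0.897  (AT2G01217)
log2(5226/2841) = 0.879  (AT3G51497)
AT3G79144 is most strongly upregulated.

2.081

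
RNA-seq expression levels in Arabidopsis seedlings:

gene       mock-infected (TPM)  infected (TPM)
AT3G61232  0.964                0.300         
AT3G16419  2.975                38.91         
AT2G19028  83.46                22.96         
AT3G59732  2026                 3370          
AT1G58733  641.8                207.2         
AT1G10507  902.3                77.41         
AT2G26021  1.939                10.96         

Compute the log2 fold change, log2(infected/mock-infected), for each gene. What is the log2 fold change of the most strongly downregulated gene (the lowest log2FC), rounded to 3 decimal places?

log2(0.300/0.964) = -1.684  (AT3G61232)
log2(38.91/2.975) = 3.709  (AT3G16419)
log2(22.96/83.46) = -1.862  (AT2G19028)
log2(3370/2026) = 0.734  (AT3G59732)
log2(207.2/641.8) = -1.631  (AT1G58733)
log2(77.41/902.3) = -3.543  (AT1G10507)
log2(10.96/1.939) = 2.499  (AT2G26021)
AT1G10507 is most strongly downregulated.

-3.543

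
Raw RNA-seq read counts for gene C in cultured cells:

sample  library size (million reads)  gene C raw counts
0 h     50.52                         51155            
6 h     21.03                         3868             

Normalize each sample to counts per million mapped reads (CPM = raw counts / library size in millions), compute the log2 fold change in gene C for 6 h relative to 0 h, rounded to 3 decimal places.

-2.461

CPM(0 h) = 51155 / 50.52 = 1012.5693
CPM(6 h) = 3868 / 21.03 = 183.9277
Fold change = 183.9277 / 1012.5693 = 0.18164
log2(0.18164) = -2.4608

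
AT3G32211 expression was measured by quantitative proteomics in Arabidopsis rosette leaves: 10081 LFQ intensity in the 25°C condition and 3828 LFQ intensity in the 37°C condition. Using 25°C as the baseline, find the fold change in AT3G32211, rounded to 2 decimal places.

0.38

Fold change = 3828 / 10081 = 0.380
AT3G32211 is downregulated.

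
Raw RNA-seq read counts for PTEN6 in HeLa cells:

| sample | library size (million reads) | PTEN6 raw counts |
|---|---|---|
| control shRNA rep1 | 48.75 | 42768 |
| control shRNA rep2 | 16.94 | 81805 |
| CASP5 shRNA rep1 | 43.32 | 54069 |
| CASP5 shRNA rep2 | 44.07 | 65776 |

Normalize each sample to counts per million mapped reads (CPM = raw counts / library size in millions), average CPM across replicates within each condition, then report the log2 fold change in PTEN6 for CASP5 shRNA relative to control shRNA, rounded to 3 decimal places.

-1.058

CPM(control shRNA rep1) = 42768 / 48.75 = 877.2923
CPM(control shRNA rep2) = 81805 / 16.94 = 4829.1027
CPM(CASP5 shRNA rep1) = 54069 / 43.32 = 1248.1302
CPM(CASP5 shRNA rep2) = 65776 / 44.07 = 1492.5346
mean CPM(control shRNA) = 2853.1975; mean CPM(CASP5 shRNA) = 1370.3324
Fold change = 1370.3324 / 2853.1975 = 0.48028
log2(0.48028) = -1.0581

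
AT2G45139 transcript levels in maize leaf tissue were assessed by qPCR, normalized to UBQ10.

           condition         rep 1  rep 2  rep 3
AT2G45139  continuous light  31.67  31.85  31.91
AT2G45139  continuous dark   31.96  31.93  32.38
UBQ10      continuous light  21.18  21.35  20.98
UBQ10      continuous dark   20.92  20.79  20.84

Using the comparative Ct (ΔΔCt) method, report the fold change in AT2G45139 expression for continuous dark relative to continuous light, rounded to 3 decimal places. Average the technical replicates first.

0.660

Mean Ct: AT2G45139 continuous light 31.810; AT2G45139 continuous dark 32.090; UBQ10 continuous light 21.170; UBQ10 continuous dark 20.850
ΔCt(continuous light) = 31.810 − 21.170 = 10.640
ΔCt(continuous dark) = 32.090 − 20.850 = 11.240
ΔΔCt = 11.240 − 10.640 = 0.600
Fold change = 2^(−0.600) = 0.6598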